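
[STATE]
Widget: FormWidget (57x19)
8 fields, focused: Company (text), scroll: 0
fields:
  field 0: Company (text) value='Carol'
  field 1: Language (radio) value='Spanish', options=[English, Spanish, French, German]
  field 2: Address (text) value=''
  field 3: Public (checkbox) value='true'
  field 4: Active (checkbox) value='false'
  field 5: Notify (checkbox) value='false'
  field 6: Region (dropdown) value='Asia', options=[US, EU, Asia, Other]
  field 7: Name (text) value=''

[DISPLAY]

> Company:    [Carol                                    ]
  Language:   ( ) English  (●) Spanish  ( ) French  ( ) G
  Address:    [                                         ]
  Public:     [x]                                        
  Active:     [ ]                                        
  Notify:     [ ]                                        
  Region:     [Asia                                    ▼]
  Name:       [                                         ]
                                                         
                                                         
                                                         
                                                         
                                                         
                                                         
                                                         
                                                         
                                                         
                                                         
                                                         


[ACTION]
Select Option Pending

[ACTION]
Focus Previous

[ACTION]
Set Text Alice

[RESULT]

  Company:    [Carol                                    ]
  Language:   ( ) English  (●) Spanish  ( ) French  ( ) G
  Address:    [                                         ]
  Public:     [x]                                        
  Active:     [ ]                                        
  Notify:     [ ]                                        
  Region:     [Asia                                    ▼]
> Name:       [Alice                                    ]
                                                         
                                                         
                                                         
                                                         
                                                         
                                                         
                                                         
                                                         
                                                         
                                                         
                                                         


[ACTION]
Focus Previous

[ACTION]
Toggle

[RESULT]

  Company:    [Carol                                    ]
  Language:   ( ) English  (●) Spanish  ( ) French  ( ) G
  Address:    [                                         ]
  Public:     [x]                                        
  Active:     [ ]                                        
  Notify:     [ ]                                        
> Region:     [Asia                                    ▼]
  Name:       [Alice                                    ]
                                                         
                                                         
                                                         
                                                         
                                                         
                                                         
                                                         
                                                         
                                                         
                                                         
                                                         


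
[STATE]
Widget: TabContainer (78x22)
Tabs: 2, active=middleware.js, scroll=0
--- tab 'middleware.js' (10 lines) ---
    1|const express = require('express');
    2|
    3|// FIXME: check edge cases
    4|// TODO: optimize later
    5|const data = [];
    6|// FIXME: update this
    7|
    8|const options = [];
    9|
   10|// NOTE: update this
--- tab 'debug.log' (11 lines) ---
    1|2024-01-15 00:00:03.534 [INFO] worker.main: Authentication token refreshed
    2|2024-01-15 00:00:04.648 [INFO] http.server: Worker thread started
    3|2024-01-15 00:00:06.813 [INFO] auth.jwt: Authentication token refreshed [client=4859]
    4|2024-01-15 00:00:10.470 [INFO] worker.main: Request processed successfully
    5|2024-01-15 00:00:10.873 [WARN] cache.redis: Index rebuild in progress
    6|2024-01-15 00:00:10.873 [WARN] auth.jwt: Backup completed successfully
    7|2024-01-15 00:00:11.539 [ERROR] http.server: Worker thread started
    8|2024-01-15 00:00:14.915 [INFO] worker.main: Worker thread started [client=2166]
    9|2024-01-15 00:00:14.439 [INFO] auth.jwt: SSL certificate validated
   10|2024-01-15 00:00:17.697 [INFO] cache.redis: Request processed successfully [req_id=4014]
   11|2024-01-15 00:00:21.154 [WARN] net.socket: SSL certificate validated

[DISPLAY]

[middleware.js]│ debug.log                                                    
──────────────────────────────────────────────────────────────────────────────
const express = require('express');                                           
                                                                              
// FIXME: check edge cases                                                    
// TODO: optimize later                                                       
const data = [];                                                              
// FIXME: update this                                                         
                                                                              
const options = [];                                                           
                                                                              
// NOTE: update this                                                          
                                                                              
                                                                              
                                                                              
                                                                              
                                                                              
                                                                              
                                                                              
                                                                              
                                                                              
                                                                              


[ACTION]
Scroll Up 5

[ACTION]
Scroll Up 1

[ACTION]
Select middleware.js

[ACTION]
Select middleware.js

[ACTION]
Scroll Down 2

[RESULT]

[middleware.js]│ debug.log                                                    
──────────────────────────────────────────────────────────────────────────────
// FIXME: check edge cases                                                    
// TODO: optimize later                                                       
const data = [];                                                              
// FIXME: update this                                                         
                                                                              
const options = [];                                                           
                                                                              
// NOTE: update this                                                          
                                                                              
                                                                              
                                                                              
                                                                              
                                                                              
                                                                              
                                                                              
                                                                              
                                                                              
                                                                              
                                                                              
                                                                              


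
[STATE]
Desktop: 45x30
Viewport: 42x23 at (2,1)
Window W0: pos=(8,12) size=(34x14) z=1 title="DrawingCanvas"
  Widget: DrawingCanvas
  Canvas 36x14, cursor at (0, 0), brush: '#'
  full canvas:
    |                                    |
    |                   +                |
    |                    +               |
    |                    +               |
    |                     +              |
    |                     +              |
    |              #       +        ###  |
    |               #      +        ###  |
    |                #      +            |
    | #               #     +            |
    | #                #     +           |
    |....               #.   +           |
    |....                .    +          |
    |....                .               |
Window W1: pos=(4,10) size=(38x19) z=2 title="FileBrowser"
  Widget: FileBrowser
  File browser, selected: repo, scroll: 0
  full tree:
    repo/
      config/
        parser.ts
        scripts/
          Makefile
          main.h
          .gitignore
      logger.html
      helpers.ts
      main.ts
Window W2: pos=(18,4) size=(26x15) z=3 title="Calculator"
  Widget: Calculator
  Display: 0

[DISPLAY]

                                          
                                          
                                          
                ┏━━━━━━━━━━━━━━━━━━━━━━━━┓
                ┃ Calculator             ┃
                ┠────────────────────────┨
                ┃                       0┃
                ┃┌───┬───┬───┬───┐       ┃
                ┃│ 7 │ 8 │ 9 │ ÷ │       ┃
  ┏━━━━━━━━━━━━━┃├───┼───┼───┼───┤       ┃
  ┃ FileBrowser ┃│ 4 │ 5 │ 6 │ × │       ┃
  ┠─────────────┃├───┼───┼───┼───┤       ┃
  ┃> [-] repo/  ┃│ 1 │ 2 │ 3 │ - │       ┃
  ┃    [+] confi┃├───┼───┼───┼───┤       ┃
  ┃    logger.ht┃│ 0 │ . │ = │ + │       ┃
  ┃    helpers.t┃├───┼───┼───┼───┤       ┃
  ┃    main.ts  ┃│ C │ MC│ MR│ M+│       ┃
  ┃             ┗━━━━━━━━━━━━━━━━━━━━━━━━┛
  ┃                                    ┃  
  ┃                                    ┃  
  ┃                                    ┃  
  ┃                                    ┃  
  ┃                                    ┃  


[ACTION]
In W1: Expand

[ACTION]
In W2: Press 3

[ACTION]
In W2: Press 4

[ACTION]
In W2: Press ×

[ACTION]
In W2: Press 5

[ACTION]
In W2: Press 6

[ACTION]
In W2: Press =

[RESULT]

                                          
                                          
                                          
                ┏━━━━━━━━━━━━━━━━━━━━━━━━┓
                ┃ Calculator             ┃
                ┠────────────────────────┨
                ┃                    1904┃
                ┃┌───┬───┬───┬───┐       ┃
                ┃│ 7 │ 8 │ 9 │ ÷ │       ┃
  ┏━━━━━━━━━━━━━┃├───┼───┼───┼───┤       ┃
  ┃ FileBrowser ┃│ 4 │ 5 │ 6 │ × │       ┃
  ┠─────────────┃├───┼───┼───┼───┤       ┃
  ┃> [-] repo/  ┃│ 1 │ 2 │ 3 │ - │       ┃
  ┃    [+] confi┃├───┼───┼───┼───┤       ┃
  ┃    logger.ht┃│ 0 │ . │ = │ + │       ┃
  ┃    helpers.t┃├───┼───┼───┼───┤       ┃
  ┃    main.ts  ┃│ C │ MC│ MR│ M+│       ┃
  ┃             ┗━━━━━━━━━━━━━━━━━━━━━━━━┛
  ┃                                    ┃  
  ┃                                    ┃  
  ┃                                    ┃  
  ┃                                    ┃  
  ┃                                    ┃  


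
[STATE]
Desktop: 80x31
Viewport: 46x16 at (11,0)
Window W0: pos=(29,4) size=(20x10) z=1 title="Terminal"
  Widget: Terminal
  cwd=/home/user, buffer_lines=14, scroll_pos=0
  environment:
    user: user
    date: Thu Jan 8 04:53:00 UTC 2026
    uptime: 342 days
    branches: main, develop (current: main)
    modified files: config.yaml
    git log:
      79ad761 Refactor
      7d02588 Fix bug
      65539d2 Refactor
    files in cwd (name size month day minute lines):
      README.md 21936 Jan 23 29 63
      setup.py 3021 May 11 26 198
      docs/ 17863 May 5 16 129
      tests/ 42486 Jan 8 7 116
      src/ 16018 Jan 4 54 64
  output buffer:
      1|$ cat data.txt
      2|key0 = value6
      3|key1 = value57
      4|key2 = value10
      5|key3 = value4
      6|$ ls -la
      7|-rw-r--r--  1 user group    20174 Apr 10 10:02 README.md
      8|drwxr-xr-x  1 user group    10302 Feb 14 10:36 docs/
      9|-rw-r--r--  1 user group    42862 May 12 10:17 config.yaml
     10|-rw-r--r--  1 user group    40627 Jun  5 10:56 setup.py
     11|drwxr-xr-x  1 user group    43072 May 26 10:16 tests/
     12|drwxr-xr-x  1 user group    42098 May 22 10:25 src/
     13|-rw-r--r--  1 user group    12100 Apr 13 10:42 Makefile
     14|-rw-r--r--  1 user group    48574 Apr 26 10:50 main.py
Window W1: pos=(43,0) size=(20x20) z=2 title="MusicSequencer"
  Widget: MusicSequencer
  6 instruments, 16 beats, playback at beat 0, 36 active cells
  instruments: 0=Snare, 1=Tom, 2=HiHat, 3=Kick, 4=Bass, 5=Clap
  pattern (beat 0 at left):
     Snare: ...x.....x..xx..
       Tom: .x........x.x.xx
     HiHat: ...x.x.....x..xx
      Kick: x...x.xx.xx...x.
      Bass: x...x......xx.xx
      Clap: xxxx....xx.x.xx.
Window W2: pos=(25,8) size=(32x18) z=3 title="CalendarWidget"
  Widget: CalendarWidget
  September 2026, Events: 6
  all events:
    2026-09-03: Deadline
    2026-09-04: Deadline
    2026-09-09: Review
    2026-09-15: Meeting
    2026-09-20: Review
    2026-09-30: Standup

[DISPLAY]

                                ┏━━━━━━━━━━━━━
                                ┃ MusicSequenc
                                ┠─────────────
                                ┃      ▼123456
                  ┏━━━━━━━━━━━━━┃ Snare···█···
                  ┃ Terminal    ┃   Tom·█·····
                  ┠─────────────┃ HiHat···█·█·
                  ┃$ cat data.tx┃  Kick█···█·█
              ┏━━━━━━━━━━━━━━━━━━━━━━━━━━━━━━┓
              ┃ CalendarWidget               ┃
              ┠──────────────────────────────┨
              ┃        September 2026        ┃
              ┃Mo Tu We Th Fr Sa Su          ┃
              ┃    1  2  3*  4*  5  6        ┃
              ┃ 7  8  9* 10 11 12 13         ┃
              ┃14 15* 16 17 18 19 20*        ┃


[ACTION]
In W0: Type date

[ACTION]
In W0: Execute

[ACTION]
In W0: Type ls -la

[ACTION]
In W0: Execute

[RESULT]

                                ┏━━━━━━━━━━━━━
                                ┃ MusicSequenc
                                ┠─────────────
                                ┃      ▼123456
                  ┏━━━━━━━━━━━━━┃ Snare···█···
                  ┃ Terminal    ┃   Tom·█·····
                  ┠─────────────┃ HiHat···█·█·
                  ┃-rw-r--r--  1┃  Kick█···█·█
              ┏━━━━━━━━━━━━━━━━━━━━━━━━━━━━━━┓
              ┃ CalendarWidget               ┃
              ┠──────────────────────────────┨
              ┃        September 2026        ┃
              ┃Mo Tu We Th Fr Sa Su          ┃
              ┃    1  2  3*  4*  5  6        ┃
              ┃ 7  8  9* 10 11 12 13         ┃
              ┃14 15* 16 17 18 19 20*        ┃


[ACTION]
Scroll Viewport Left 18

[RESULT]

                                           ┏━━
                                           ┃ M
                                           ┠──
                                           ┃  
                             ┏━━━━━━━━━━━━━┃ S
                             ┃ Terminal    ┃  
                             ┠─────────────┃ H
                             ┃-rw-r--r--  1┃  
                         ┏━━━━━━━━━━━━━━━━━━━━
                         ┃ CalendarWidget     
                         ┠────────────────────
                         ┃        September 20
                         ┃Mo Tu We Th Fr Sa Su
                         ┃    1  2  3*  4*  5 
                         ┃ 7  8  9* 10 11 12 1
                         ┃14 15* 16 17 18 19 2


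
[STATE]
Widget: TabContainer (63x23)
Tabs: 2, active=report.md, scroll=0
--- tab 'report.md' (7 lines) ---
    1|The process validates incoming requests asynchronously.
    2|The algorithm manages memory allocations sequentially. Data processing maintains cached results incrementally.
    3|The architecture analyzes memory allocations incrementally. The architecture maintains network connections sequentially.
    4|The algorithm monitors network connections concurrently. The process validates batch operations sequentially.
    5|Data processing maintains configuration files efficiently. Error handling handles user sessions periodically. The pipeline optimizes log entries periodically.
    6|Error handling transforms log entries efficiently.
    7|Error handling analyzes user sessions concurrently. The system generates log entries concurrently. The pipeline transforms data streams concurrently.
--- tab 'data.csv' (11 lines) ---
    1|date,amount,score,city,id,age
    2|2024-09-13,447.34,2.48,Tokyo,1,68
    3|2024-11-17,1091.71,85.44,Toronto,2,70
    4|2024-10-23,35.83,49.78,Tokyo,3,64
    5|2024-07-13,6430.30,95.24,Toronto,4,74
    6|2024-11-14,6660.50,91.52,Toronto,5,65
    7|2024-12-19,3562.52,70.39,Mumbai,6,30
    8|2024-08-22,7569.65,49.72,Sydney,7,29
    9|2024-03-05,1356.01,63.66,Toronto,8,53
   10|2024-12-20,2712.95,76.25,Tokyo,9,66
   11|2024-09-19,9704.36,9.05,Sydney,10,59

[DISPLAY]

[report.md]│ data.csv                                          
───────────────────────────────────────────────────────────────
The process validates incoming requests asynchronously.        
The algorithm manages memory allocations sequentially. Data pro
The architecture analyzes memory allocations incrementally. The
The algorithm monitors network connections concurrently. The pr
Data processing maintains configuration files efficiently. Erro
Error handling transforms log entries efficiently.             
Error handling analyzes user sessions concurrently. The system 
                                                               
                                                               
                                                               
                                                               
                                                               
                                                               
                                                               
                                                               
                                                               
                                                               
                                                               
                                                               
                                                               
                                                               


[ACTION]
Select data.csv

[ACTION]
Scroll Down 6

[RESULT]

 report.md │[data.csv]                                         
───────────────────────────────────────────────────────────────
2024-12-19,3562.52,70.39,Mumbai,6,30                           
2024-08-22,7569.65,49.72,Sydney,7,29                           
2024-03-05,1356.01,63.66,Toronto,8,53                          
2024-12-20,2712.95,76.25,Tokyo,9,66                            
2024-09-19,9704.36,9.05,Sydney,10,59                           
                                                               
                                                               
                                                               
                                                               
                                                               
                                                               
                                                               
                                                               
                                                               
                                                               
                                                               
                                                               
                                                               
                                                               
                                                               
                                                               


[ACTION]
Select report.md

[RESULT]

[report.md]│ data.csv                                          
───────────────────────────────────────────────────────────────
The process validates incoming requests asynchronously.        
The algorithm manages memory allocations sequentially. Data pro
The architecture analyzes memory allocations incrementally. The
The algorithm monitors network connections concurrently. The pr
Data processing maintains configuration files efficiently. Erro
Error handling transforms log entries efficiently.             
Error handling analyzes user sessions concurrently. The system 
                                                               
                                                               
                                                               
                                                               
                                                               
                                                               
                                                               
                                                               
                                                               
                                                               
                                                               
                                                               
                                                               
                                                               


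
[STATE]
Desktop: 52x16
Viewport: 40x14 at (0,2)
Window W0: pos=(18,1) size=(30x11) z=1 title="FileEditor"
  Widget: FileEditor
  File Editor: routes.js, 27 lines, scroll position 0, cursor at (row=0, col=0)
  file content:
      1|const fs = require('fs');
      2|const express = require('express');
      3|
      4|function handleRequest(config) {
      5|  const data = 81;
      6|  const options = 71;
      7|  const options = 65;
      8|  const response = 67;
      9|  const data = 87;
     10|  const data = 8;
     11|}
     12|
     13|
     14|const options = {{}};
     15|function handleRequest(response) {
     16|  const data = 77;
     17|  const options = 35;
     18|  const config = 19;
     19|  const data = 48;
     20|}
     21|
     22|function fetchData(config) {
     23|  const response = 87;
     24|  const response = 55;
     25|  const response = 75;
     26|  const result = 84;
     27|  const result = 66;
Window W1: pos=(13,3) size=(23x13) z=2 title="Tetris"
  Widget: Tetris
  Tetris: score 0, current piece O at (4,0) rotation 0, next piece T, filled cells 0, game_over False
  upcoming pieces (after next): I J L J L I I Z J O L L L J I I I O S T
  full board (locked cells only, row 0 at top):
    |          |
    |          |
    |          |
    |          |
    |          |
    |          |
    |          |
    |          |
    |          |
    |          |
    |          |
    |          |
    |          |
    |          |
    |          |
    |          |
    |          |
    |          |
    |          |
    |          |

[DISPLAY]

                  ┃ FileEditor          
             ┏━━━━━━━━━━━━━━━━━━━━━┓────
             ┃ Tetris              ┃e('f
             ┠─────────────────────┨equi
             ┃          │Next:     ┃    
             ┃          │ ▒        ┃ques
             ┃          │▒▒▒       ┃;   
             ┃          │          ┃ 71;
             ┃          │          ┃ 65;
             ┃          │          ┃━━━━
             ┃          │Score:    ┃    
             ┃          │0         ┃    
             ┃          │          ┃    
             ┗━━━━━━━━━━━━━━━━━━━━━┛    


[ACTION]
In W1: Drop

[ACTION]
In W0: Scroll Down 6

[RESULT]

                  ┃ FileEditor          
             ┏━━━━━━━━━━━━━━━━━━━━━┓────
             ┃ Tetris              ┃ 65;
             ┠─────────────────────┨= 67
             ┃          │Next:     ┃;   
             ┃          │ ▒        ┃    
             ┃          │▒▒▒       ┃    
             ┃          │          ┃    
             ┃          │          ┃    
             ┃          │          ┃━━━━
             ┃          │Score:    ┃    
             ┃          │0         ┃    
             ┃          │          ┃    
             ┗━━━━━━━━━━━━━━━━━━━━━┛    


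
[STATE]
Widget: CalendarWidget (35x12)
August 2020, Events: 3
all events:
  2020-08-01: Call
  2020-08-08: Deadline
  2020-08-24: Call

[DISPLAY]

            August 2020            
Mo Tu We Th Fr Sa Su               
                1*  2              
 3  4  5  6  7  8*  9              
10 11 12 13 14 15 16               
17 18 19 20 21 22 23               
24* 25 26 27 28 29 30              
31                                 
                                   
                                   
                                   
                                   


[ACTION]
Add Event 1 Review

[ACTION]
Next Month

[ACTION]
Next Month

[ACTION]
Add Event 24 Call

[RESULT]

            October 2020           
Mo Tu We Th Fr Sa Su               
          1  2  3  4               
 5  6  7  8  9 10 11               
12 13 14 15 16 17 18               
19 20 21 22 23 24* 25              
26 27 28 29 30 31                  
                                   
                                   
                                   
                                   
                                   


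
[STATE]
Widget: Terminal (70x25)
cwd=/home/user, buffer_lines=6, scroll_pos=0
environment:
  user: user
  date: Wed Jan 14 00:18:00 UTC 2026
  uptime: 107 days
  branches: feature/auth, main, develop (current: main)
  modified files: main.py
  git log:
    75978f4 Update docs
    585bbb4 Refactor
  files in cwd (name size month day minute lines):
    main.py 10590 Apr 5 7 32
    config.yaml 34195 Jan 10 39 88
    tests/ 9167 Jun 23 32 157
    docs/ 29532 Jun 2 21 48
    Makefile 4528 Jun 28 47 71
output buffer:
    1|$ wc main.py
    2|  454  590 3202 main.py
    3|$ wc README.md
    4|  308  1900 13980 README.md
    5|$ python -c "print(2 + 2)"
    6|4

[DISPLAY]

$ wc main.py                                                          
  454  590 3202 main.py                                               
$ wc README.md                                                        
  308  1900 13980 README.md                                           
$ python -c "print(2 + 2)"                                            
4                                                                     
$ █                                                                   
                                                                      
                                                                      
                                                                      
                                                                      
                                                                      
                                                                      
                                                                      
                                                                      
                                                                      
                                                                      
                                                                      
                                                                      
                                                                      
                                                                      
                                                                      
                                                                      
                                                                      
                                                                      


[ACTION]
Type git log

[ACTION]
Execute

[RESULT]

$ wc main.py                                                          
  454  590 3202 main.py                                               
$ wc README.md                                                        
  308  1900 13980 README.md                                           
$ python -c "print(2 + 2)"                                            
4                                                                     
$ git log                                                             
75978f4 Update docs                                                   
585bbb4 Refactor                                                      
$ █                                                                   
                                                                      
                                                                      
                                                                      
                                                                      
                                                                      
                                                                      
                                                                      
                                                                      
                                                                      
                                                                      
                                                                      
                                                                      
                                                                      
                                                                      
                                                                      


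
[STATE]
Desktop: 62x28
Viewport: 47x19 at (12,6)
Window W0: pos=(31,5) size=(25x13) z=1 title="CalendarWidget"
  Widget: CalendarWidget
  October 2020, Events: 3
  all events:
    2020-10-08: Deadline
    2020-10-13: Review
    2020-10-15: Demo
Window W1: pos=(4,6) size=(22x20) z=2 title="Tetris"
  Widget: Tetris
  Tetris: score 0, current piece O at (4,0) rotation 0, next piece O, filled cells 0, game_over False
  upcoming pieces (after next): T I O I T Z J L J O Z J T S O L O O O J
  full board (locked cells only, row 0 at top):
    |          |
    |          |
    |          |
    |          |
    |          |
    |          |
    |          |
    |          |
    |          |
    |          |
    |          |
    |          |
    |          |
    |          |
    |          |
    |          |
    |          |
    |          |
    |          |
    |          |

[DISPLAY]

━━━━━━━━━━━━━┓     ┃ CalendarWidget        ┃   
             ┃     ┠───────────────────────┨   
─────────────┨     ┃      October 2020     ┃   
   │Next:    ┃     ┃Mo Tu We Th Fr Sa Su   ┃   
   │▓▓       ┃     ┃          1  2  3  4   ┃   
   │▓▓       ┃     ┃ 5  6  7  8*  9 10 11  ┃   
   │         ┃     ┃12 13* 14 15* 16 17 18 ┃   
   │         ┃     ┃19 20 21 22 23 24 25   ┃   
   │         ┃     ┃26 27 28 29 30 31      ┃   
   │Score:   ┃     ┃                       ┃   
   │0        ┃     ┃                       ┃   
   │         ┃     ┗━━━━━━━━━━━━━━━━━━━━━━━┛   
   │         ┃                                 
   │         ┃                                 
   │         ┃                                 
   │         ┃                                 
   │         ┃                                 
   │         ┃                                 
   │         ┃                                 


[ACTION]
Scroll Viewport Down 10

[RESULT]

   │Next:    ┃     ┃Mo Tu We Th Fr Sa Su   ┃   
   │▓▓       ┃     ┃          1  2  3  4   ┃   
   │▓▓       ┃     ┃ 5  6  7  8*  9 10 11  ┃   
   │         ┃     ┃12 13* 14 15* 16 17 18 ┃   
   │         ┃     ┃19 20 21 22 23 24 25   ┃   
   │         ┃     ┃26 27 28 29 30 31      ┃   
   │Score:   ┃     ┃                       ┃   
   │0        ┃     ┃                       ┃   
   │         ┃     ┗━━━━━━━━━━━━━━━━━━━━━━━┛   
   │         ┃                                 
   │         ┃                                 
   │         ┃                                 
   │         ┃                                 
   │         ┃                                 
   │         ┃                                 
   │         ┃                                 
━━━━━━━━━━━━━┛                                 
                                               
                                               


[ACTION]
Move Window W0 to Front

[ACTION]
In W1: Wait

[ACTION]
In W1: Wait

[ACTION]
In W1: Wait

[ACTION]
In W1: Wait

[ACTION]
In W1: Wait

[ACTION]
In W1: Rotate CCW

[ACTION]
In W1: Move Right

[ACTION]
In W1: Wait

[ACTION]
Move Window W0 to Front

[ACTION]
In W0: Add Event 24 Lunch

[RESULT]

   │Next:    ┃     ┃Mo Tu We Th Fr Sa Su   ┃   
   │▓▓       ┃     ┃          1  2  3  4   ┃   
   │▓▓       ┃     ┃ 5  6  7  8*  9 10 11  ┃   
   │         ┃     ┃12 13* 14 15* 16 17 18 ┃   
   │         ┃     ┃19 20 21 22 23 24* 25  ┃   
   │         ┃     ┃26 27 28 29 30 31      ┃   
   │Score:   ┃     ┃                       ┃   
   │0        ┃     ┃                       ┃   
   │         ┃     ┗━━━━━━━━━━━━━━━━━━━━━━━┛   
   │         ┃                                 
   │         ┃                                 
   │         ┃                                 
   │         ┃                                 
   │         ┃                                 
   │         ┃                                 
   │         ┃                                 
━━━━━━━━━━━━━┛                                 
                                               
                                               


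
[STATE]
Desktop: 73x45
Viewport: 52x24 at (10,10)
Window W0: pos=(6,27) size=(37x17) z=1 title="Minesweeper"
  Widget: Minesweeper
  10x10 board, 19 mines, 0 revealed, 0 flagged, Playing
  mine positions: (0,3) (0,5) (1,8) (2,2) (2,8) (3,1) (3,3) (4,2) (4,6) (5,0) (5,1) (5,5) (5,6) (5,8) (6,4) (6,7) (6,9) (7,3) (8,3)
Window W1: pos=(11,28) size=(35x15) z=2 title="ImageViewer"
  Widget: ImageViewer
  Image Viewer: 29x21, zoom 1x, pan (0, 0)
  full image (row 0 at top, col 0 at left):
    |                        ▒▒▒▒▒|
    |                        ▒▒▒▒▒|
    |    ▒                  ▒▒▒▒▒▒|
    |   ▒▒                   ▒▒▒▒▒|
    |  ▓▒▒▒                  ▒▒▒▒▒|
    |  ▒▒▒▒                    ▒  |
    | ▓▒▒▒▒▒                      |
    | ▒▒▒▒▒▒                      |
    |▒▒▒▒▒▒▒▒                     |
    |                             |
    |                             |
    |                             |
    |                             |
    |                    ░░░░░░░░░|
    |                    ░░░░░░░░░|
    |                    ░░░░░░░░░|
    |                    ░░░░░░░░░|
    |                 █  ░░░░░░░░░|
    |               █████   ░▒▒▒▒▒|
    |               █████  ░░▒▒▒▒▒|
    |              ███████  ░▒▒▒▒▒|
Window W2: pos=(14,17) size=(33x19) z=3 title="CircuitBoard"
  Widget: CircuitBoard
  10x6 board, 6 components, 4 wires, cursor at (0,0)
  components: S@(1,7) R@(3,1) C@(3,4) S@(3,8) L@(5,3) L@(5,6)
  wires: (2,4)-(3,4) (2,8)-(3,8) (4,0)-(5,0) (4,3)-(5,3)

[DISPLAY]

                                                    
                                                    
                                                    
                                                    
                                                    
                                                    
                                                    
    ┏━━━━━━━━━━━━━━━━━━━━━━━━━━━━━━━┓               
    ┃ CircuitBoard                  ┃               
    ┠───────────────────────────────┨               
    ┃   0 1 2 3 4 5 6 7 8 9         ┃               
    ┃0  [.]                         ┃               
    ┃                               ┃               
    ┃1                              ┃               
    ┃                               ┃               
    ┃2                   ·          ┃               
    ┃                    │          ┃               
━━━━┃3       R           C          ┃               
n┏━━┃                               ┃               
─┃ I┃4   ·           ·              ┃               
■┠──┃    │           │              ┃               
■┃  ┃5   ·           L           L  ┃               
■┃  ┃Cursor: (0,0)                  ┃               
■┃  ┃                               ┃               


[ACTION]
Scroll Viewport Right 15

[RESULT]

                                                    
                                                    
                                                    
                                                    
                                                    
                                                    
                                                    
━━━━━━━━━━━━━━━━━━━━━━━━━┓                          
itBoard                  ┃                          
─────────────────────────┨                          
 2 3 4 5 6 7 8 9         ┃                          
                         ┃                          
                         ┃                          
                         ┃                          
                         ┃                          
              ·          ┃                          
              │          ┃                          
  R           C          ┃                          
                         ┃                          
          ·              ┃                          
          │              ┃                          
          L           L  ┃                          
: (0,0)                  ┃                          
                         ┃                          


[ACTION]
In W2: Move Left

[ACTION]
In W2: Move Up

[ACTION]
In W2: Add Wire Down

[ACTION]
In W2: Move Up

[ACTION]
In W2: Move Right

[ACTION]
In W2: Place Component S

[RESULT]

                                                    
                                                    
                                                    
                                                    
                                                    
                                                    
                                                    
━━━━━━━━━━━━━━━━━━━━━━━━━┓                          
itBoard                  ┃                          
─────────────────────────┨                          
 2 3 4 5 6 7 8 9         ┃                          
 [S]                     ┃                          
                         ┃                          
                         ┃                          
                         ┃                          
              ·          ┃                          
              │          ┃                          
  R           C          ┃                          
                         ┃                          
          ·              ┃                          
          │              ┃                          
          L           L  ┃                          
: (0,1)                  ┃                          
                         ┃                          
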